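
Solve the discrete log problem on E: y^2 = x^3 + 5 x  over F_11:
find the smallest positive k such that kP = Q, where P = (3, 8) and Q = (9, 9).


Enumerate multiples of P until we hit Q = (9, 9):
  1P = (3, 8)
  2P = (9, 2)
  3P = (0, 0)
  4P = (9, 9)
Match found at i = 4.

k = 4


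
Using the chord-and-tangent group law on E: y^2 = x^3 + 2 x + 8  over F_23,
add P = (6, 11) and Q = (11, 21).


P != Q, so use the chord formula.
s = (y2 - y1) / (x2 - x1) = (10) / (5) mod 23 = 2
x3 = s^2 - x1 - x2 mod 23 = 2^2 - 6 - 11 = 10
y3 = s (x1 - x3) - y1 mod 23 = 2 * (6 - 10) - 11 = 4

P + Q = (10, 4)


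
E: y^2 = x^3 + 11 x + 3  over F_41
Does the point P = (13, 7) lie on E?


Check whether y^2 = x^3 + 11 x + 3 (mod 41) for (x, y) = (13, 7).
LHS: y^2 = 7^2 mod 41 = 8
RHS: x^3 + 11 x + 3 = 13^3 + 11*13 + 3 mod 41 = 6
LHS != RHS

No, not on the curve


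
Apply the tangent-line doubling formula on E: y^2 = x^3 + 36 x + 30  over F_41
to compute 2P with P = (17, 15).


Doubling: s = (3 x1^2 + a) / (2 y1)
s = (3*17^2 + 36) / (2*15) mod 41 = 26
x3 = s^2 - 2 x1 mod 41 = 26^2 - 2*17 = 27
y3 = s (x1 - x3) - y1 mod 41 = 26 * (17 - 27) - 15 = 12

2P = (27, 12)


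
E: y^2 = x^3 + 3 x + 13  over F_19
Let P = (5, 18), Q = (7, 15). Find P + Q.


P != Q, so use the chord formula.
s = (y2 - y1) / (x2 - x1) = (16) / (2) mod 19 = 8
x3 = s^2 - x1 - x2 mod 19 = 8^2 - 5 - 7 = 14
y3 = s (x1 - x3) - y1 mod 19 = 8 * (5 - 14) - 18 = 5

P + Q = (14, 5)


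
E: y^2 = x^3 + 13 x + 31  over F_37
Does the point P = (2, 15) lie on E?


Check whether y^2 = x^3 + 13 x + 31 (mod 37) for (x, y) = (2, 15).
LHS: y^2 = 15^2 mod 37 = 3
RHS: x^3 + 13 x + 31 = 2^3 + 13*2 + 31 mod 37 = 28
LHS != RHS

No, not on the curve


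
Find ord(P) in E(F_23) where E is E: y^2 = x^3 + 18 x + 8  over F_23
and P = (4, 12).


Compute successive multiples of P until we hit O:
  1P = (4, 12)
  2P = (1, 2)
  3P = (1, 21)
  4P = (4, 11)
  5P = O

ord(P) = 5


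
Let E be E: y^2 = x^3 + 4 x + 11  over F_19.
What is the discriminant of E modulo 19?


4 a^3 + 27 b^2 = 4*4^3 + 27*11^2 = 256 + 3267 = 3523
Delta = -16 * (3523) = -56368
Delta mod 19 = 5

Delta = 5 (mod 19)


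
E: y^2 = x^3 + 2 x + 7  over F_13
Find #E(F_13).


For each x in F_13, count y with y^2 = x^3 + 2 x + 7 mod 13:
  x = 1: RHS = 10, y in [6, 7]  -> 2 point(s)
  x = 3: RHS = 1, y in [1, 12]  -> 2 point(s)
  x = 4: RHS = 1, y in [1, 12]  -> 2 point(s)
  x = 5: RHS = 12, y in [5, 8]  -> 2 point(s)
  x = 6: RHS = 1, y in [1, 12]  -> 2 point(s)
  x = 7: RHS = 0, y in [0]  -> 1 point(s)
  x = 9: RHS = 0, y in [0]  -> 1 point(s)
  x = 10: RHS = 0, y in [0]  -> 1 point(s)
  x = 12: RHS = 4, y in [2, 11]  -> 2 point(s)
Affine points: 15. Add the point at infinity: total = 16.

#E(F_13) = 16


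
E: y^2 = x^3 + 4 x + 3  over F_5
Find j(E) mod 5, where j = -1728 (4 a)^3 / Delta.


Delta = -16(4 a^3 + 27 b^2) mod 5 = 1
-1728 * (4 a)^3 = -1728 * (4*4)^3 mod 5 = 2
j = 2 * 1^(-1) mod 5 = 2

j = 2 (mod 5)


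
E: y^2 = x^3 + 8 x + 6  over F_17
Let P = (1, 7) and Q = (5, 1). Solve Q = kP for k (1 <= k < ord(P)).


Enumerate multiples of P until we hit Q = (5, 1):
  1P = (1, 7)
  2P = (2, 8)
  3P = (15, 13)
  4P = (5, 1)
Match found at i = 4.

k = 4


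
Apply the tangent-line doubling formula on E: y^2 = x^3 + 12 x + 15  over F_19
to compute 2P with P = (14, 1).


Doubling: s = (3 x1^2 + a) / (2 y1)
s = (3*14^2 + 12) / (2*1) mod 19 = 15
x3 = s^2 - 2 x1 mod 19 = 15^2 - 2*14 = 7
y3 = s (x1 - x3) - y1 mod 19 = 15 * (14 - 7) - 1 = 9

2P = (7, 9)


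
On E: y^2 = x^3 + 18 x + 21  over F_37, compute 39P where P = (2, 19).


k = 39 = 100111_2 (binary, LSB first: 111001)
Double-and-add from P = (2, 19):
  bit 0 = 1: acc = O + (2, 19) = (2, 19)
  bit 1 = 1: acc = (2, 19) + (8, 23) = (11, 12)
  bit 2 = 1: acc = (11, 12) + (31, 20) = (7, 34)
  bit 3 = 0: acc unchanged = (7, 34)
  bit 4 = 0: acc unchanged = (7, 34)
  bit 5 = 1: acc = (7, 34) + (33, 25) = (31, 17)

39P = (31, 17)


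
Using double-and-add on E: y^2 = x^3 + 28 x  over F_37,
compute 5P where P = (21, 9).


k = 5 = 101_2 (binary, LSB first: 101)
Double-and-add from P = (21, 9):
  bit 0 = 1: acc = O + (21, 9) = (21, 9)
  bit 1 = 0: acc unchanged = (21, 9)
  bit 2 = 1: acc = (21, 9) + (4, 19) = (3, 0)

5P = (3, 0)


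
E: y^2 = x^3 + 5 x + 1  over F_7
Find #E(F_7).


For each x in F_7, count y with y^2 = x^3 + 5 x + 1 mod 7:
  x = 0: RHS = 1, y in [1, 6]  -> 2 point(s)
  x = 1: RHS = 0, y in [0]  -> 1 point(s)
  x = 3: RHS = 1, y in [1, 6]  -> 2 point(s)
  x = 4: RHS = 1, y in [1, 6]  -> 2 point(s)
  x = 5: RHS = 4, y in [2, 5]  -> 2 point(s)
  x = 6: RHS = 2, y in [3, 4]  -> 2 point(s)
Affine points: 11. Add the point at infinity: total = 12.

#E(F_7) = 12


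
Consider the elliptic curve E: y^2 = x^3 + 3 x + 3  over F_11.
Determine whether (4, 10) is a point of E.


Check whether y^2 = x^3 + 3 x + 3 (mod 11) for (x, y) = (4, 10).
LHS: y^2 = 10^2 mod 11 = 1
RHS: x^3 + 3 x + 3 = 4^3 + 3*4 + 3 mod 11 = 2
LHS != RHS

No, not on the curve


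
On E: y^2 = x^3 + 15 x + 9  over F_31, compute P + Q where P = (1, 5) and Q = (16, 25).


P != Q, so use the chord formula.
s = (y2 - y1) / (x2 - x1) = (20) / (15) mod 31 = 22
x3 = s^2 - x1 - x2 mod 31 = 22^2 - 1 - 16 = 2
y3 = s (x1 - x3) - y1 mod 31 = 22 * (1 - 2) - 5 = 4

P + Q = (2, 4)


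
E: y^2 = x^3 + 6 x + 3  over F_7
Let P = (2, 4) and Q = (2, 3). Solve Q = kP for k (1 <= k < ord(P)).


Enumerate multiples of P until we hit Q = (2, 3):
  1P = (2, 4)
  2P = (5, 5)
  3P = (4, 0)
  4P = (5, 2)
  5P = (2, 3)
Match found at i = 5.

k = 5


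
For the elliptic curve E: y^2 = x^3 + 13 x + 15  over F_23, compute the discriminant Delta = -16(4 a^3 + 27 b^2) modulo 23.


4 a^3 + 27 b^2 = 4*13^3 + 27*15^2 = 8788 + 6075 = 14863
Delta = -16 * (14863) = -237808
Delta mod 23 = 12

Delta = 12 (mod 23)


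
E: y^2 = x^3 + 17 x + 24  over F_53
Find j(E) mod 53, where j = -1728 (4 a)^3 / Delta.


Delta = -16(4 a^3 + 27 b^2) mod 53 = 20
-1728 * (4 a)^3 = -1728 * (4*17)^3 mod 53 = 14
j = 14 * 20^(-1) mod 53 = 6

j = 6 (mod 53)


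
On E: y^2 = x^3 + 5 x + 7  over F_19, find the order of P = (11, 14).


Compute successive multiples of P until we hit O:
  1P = (11, 14)
  2P = (3, 7)
  3P = (12, 16)
  4P = (0, 8)
  5P = (5, 10)
  6P = (14, 3)
  7P = (18, 18)
  8P = (7, 10)
  ... (continuing to 21P)
  21P = O

ord(P) = 21


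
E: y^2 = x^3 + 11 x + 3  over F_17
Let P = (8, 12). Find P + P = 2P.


Doubling: s = (3 x1^2 + a) / (2 y1)
s = (3*8^2 + 11) / (2*12) mod 17 = 12
x3 = s^2 - 2 x1 mod 17 = 12^2 - 2*8 = 9
y3 = s (x1 - x3) - y1 mod 17 = 12 * (8 - 9) - 12 = 10

2P = (9, 10)


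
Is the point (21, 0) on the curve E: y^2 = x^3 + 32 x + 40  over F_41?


Check whether y^2 = x^3 + 32 x + 40 (mod 41) for (x, y) = (21, 0).
LHS: y^2 = 0^2 mod 41 = 0
RHS: x^3 + 32 x + 40 = 21^3 + 32*21 + 40 mod 41 = 10
LHS != RHS

No, not on the curve


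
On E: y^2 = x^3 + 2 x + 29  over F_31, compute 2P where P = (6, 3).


Doubling: s = (3 x1^2 + a) / (2 y1)
s = (3*6^2 + 2) / (2*3) mod 31 = 8
x3 = s^2 - 2 x1 mod 31 = 8^2 - 2*6 = 21
y3 = s (x1 - x3) - y1 mod 31 = 8 * (6 - 21) - 3 = 1

2P = (21, 1)


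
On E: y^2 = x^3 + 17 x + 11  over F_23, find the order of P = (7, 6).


Compute successive multiples of P until we hit O:
  1P = (7, 6)
  2P = (22, 19)
  3P = (20, 18)
  4P = (14, 7)
  5P = (10, 10)
  6P = (18, 10)
  7P = (16, 20)
  8P = (1, 11)
  ... (continuing to 17P)
  17P = O

ord(P) = 17


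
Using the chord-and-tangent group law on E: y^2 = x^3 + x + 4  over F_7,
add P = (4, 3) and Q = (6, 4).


P != Q, so use the chord formula.
s = (y2 - y1) / (x2 - x1) = (1) / (2) mod 7 = 4
x3 = s^2 - x1 - x2 mod 7 = 4^2 - 4 - 6 = 6
y3 = s (x1 - x3) - y1 mod 7 = 4 * (4 - 6) - 3 = 3

P + Q = (6, 3)


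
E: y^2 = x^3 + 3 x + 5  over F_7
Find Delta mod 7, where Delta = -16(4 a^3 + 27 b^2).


4 a^3 + 27 b^2 = 4*3^3 + 27*5^2 = 108 + 675 = 783
Delta = -16 * (783) = -12528
Delta mod 7 = 2

Delta = 2 (mod 7)


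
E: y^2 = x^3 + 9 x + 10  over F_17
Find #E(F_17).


For each x in F_17, count y with y^2 = x^3 + 9 x + 10 mod 17:
  x = 2: RHS = 2, y in [6, 11]  -> 2 point(s)
  x = 3: RHS = 13, y in [8, 9]  -> 2 point(s)
  x = 4: RHS = 8, y in [5, 12]  -> 2 point(s)
  x = 6: RHS = 8, y in [5, 12]  -> 2 point(s)
  x = 7: RHS = 8, y in [5, 12]  -> 2 point(s)
  x = 8: RHS = 16, y in [4, 13]  -> 2 point(s)
  x = 9: RHS = 4, y in [2, 15]  -> 2 point(s)
  x = 15: RHS = 1, y in [1, 16]  -> 2 point(s)
  x = 16: RHS = 0, y in [0]  -> 1 point(s)
Affine points: 17. Add the point at infinity: total = 18.

#E(F_17) = 18


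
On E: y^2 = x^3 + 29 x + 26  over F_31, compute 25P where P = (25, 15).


k = 25 = 11001_2 (binary, LSB first: 10011)
Double-and-add from P = (25, 15):
  bit 0 = 1: acc = O + (25, 15) = (25, 15)
  bit 1 = 0: acc unchanged = (25, 15)
  bit 2 = 0: acc unchanged = (25, 15)
  bit 3 = 1: acc = (25, 15) + (20, 22) = (14, 13)
  bit 4 = 1: acc = (14, 13) + (24, 10) = (12, 5)

25P = (12, 5)


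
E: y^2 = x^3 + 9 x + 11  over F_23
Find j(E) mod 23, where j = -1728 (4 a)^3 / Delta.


Delta = -16(4 a^3 + 27 b^2) mod 23 = 18
-1728 * (4 a)^3 = -1728 * (4*9)^3 mod 23 = 10
j = 10 * 18^(-1) mod 23 = 21

j = 21 (mod 23)


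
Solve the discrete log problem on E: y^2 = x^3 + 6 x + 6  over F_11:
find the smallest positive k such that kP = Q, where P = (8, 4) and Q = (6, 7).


Enumerate multiples of P until we hit Q = (6, 7):
  1P = (8, 4)
  2P = (6, 7)
Match found at i = 2.

k = 2


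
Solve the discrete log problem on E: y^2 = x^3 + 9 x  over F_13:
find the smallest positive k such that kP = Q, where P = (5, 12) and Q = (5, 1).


Enumerate multiples of P until we hit Q = (5, 1):
  1P = (5, 12)
  2P = (12, 9)
  3P = (6, 7)
  4P = (1, 7)
  5P = (11, 0)
  6P = (1, 6)
  7P = (6, 6)
  8P = (12, 4)
  9P = (5, 1)
Match found at i = 9.

k = 9


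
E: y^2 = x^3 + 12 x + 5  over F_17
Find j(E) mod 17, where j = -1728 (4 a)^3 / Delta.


Delta = -16(4 a^3 + 27 b^2) mod 17 = 5
-1728 * (4 a)^3 = -1728 * (4*12)^3 mod 17 = 8
j = 8 * 5^(-1) mod 17 = 5

j = 5 (mod 17)


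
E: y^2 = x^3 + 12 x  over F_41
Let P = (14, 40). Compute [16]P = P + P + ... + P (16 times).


k = 16 = 10000_2 (binary, LSB first: 00001)
Double-and-add from P = (14, 40):
  bit 0 = 0: acc unchanged = O
  bit 1 = 0: acc unchanged = O
  bit 2 = 0: acc unchanged = O
  bit 3 = 0: acc unchanged = O
  bit 4 = 1: acc = O + (36, 15) = (36, 15)

16P = (36, 15)


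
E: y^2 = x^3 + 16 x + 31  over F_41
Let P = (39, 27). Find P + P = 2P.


Doubling: s = (3 x1^2 + a) / (2 y1)
s = (3*39^2 + 16) / (2*27) mod 41 = 40
x3 = s^2 - 2 x1 mod 41 = 40^2 - 2*39 = 5
y3 = s (x1 - x3) - y1 mod 41 = 40 * (39 - 5) - 27 = 21

2P = (5, 21)


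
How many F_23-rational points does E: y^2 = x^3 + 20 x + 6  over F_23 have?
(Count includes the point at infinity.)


For each x in F_23, count y with y^2 = x^3 + 20 x + 6 mod 23:
  x = 0: RHS = 6, y in [11, 12]  -> 2 point(s)
  x = 1: RHS = 4, y in [2, 21]  -> 2 point(s)
  x = 2: RHS = 8, y in [10, 13]  -> 2 point(s)
  x = 3: RHS = 1, y in [1, 22]  -> 2 point(s)
  x = 4: RHS = 12, y in [9, 14]  -> 2 point(s)
  x = 5: RHS = 1, y in [1, 22]  -> 2 point(s)
  x = 7: RHS = 6, y in [11, 12]  -> 2 point(s)
  x = 9: RHS = 18, y in [8, 15]  -> 2 point(s)
  x = 11: RHS = 16, y in [4, 19]  -> 2 point(s)
  x = 13: RHS = 2, y in [5, 18]  -> 2 point(s)
  x = 15: RHS = 1, y in [1, 22]  -> 2 point(s)
  x = 16: RHS = 6, y in [11, 12]  -> 2 point(s)
  x = 19: RHS = 0, y in [0]  -> 1 point(s)
  x = 21: RHS = 4, y in [2, 21]  -> 2 point(s)
  x = 22: RHS = 8, y in [10, 13]  -> 2 point(s)
Affine points: 29. Add the point at infinity: total = 30.

#E(F_23) = 30


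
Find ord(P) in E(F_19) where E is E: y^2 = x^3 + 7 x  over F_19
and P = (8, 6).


Compute successive multiples of P until we hit O:
  1P = (8, 6)
  2P = (0, 0)
  3P = (8, 13)
  4P = O

ord(P) = 4


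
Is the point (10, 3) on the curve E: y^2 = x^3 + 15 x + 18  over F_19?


Check whether y^2 = x^3 + 15 x + 18 (mod 19) for (x, y) = (10, 3).
LHS: y^2 = 3^2 mod 19 = 9
RHS: x^3 + 15 x + 18 = 10^3 + 15*10 + 18 mod 19 = 9
LHS = RHS

Yes, on the curve


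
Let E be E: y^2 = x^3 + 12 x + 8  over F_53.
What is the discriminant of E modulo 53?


4 a^3 + 27 b^2 = 4*12^3 + 27*8^2 = 6912 + 1728 = 8640
Delta = -16 * (8640) = -138240
Delta mod 53 = 37

Delta = 37 (mod 53)


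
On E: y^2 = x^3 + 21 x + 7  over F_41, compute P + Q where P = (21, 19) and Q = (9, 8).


P != Q, so use the chord formula.
s = (y2 - y1) / (x2 - x1) = (30) / (29) mod 41 = 18
x3 = s^2 - x1 - x2 mod 41 = 18^2 - 21 - 9 = 7
y3 = s (x1 - x3) - y1 mod 41 = 18 * (21 - 7) - 19 = 28

P + Q = (7, 28)


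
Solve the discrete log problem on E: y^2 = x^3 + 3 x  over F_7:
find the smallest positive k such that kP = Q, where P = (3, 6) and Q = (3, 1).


Enumerate multiples of P until we hit Q = (3, 1):
  1P = (3, 6)
  2P = (2, 0)
  3P = (3, 1)
Match found at i = 3.

k = 3


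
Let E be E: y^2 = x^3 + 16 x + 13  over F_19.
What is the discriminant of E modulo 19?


4 a^3 + 27 b^2 = 4*16^3 + 27*13^2 = 16384 + 4563 = 20947
Delta = -16 * (20947) = -335152
Delta mod 19 = 8

Delta = 8 (mod 19)


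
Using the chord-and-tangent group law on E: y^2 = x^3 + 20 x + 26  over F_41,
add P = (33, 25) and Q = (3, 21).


P != Q, so use the chord formula.
s = (y2 - y1) / (x2 - x1) = (37) / (11) mod 41 = 22
x3 = s^2 - x1 - x2 mod 41 = 22^2 - 33 - 3 = 38
y3 = s (x1 - x3) - y1 mod 41 = 22 * (33 - 38) - 25 = 29

P + Q = (38, 29)


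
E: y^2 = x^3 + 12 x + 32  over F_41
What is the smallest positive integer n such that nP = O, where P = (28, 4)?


Compute successive multiples of P until we hit O:
  1P = (28, 4)
  2P = (6, 19)
  3P = (25, 7)
  4P = (30, 39)
  5P = (33, 11)
  6P = (0, 27)
  7P = (4, 29)
  8P = (14, 19)
  ... (continuing to 50P)
  50P = O

ord(P) = 50


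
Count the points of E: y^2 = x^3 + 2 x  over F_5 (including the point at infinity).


For each x in F_5, count y with y^2 = x^3 + 2 x + 0 mod 5:
  x = 0: RHS = 0, y in [0]  -> 1 point(s)
Affine points: 1. Add the point at infinity: total = 2.

#E(F_5) = 2


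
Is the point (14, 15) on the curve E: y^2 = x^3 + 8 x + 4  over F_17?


Check whether y^2 = x^3 + 8 x + 4 (mod 17) for (x, y) = (14, 15).
LHS: y^2 = 15^2 mod 17 = 4
RHS: x^3 + 8 x + 4 = 14^3 + 8*14 + 4 mod 17 = 4
LHS = RHS

Yes, on the curve


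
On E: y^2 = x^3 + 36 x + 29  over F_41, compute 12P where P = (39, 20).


k = 12 = 1100_2 (binary, LSB first: 0011)
Double-and-add from P = (39, 20):
  bit 0 = 0: acc unchanged = O
  bit 1 = 0: acc unchanged = O
  bit 2 = 1: acc = O + (26, 3) = (26, 3)
  bit 3 = 1: acc = (26, 3) + (40, 19) = (24, 11)

12P = (24, 11)


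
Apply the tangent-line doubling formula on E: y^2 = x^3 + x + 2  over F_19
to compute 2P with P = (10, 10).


Doubling: s = (3 x1^2 + a) / (2 y1)
s = (3*10^2 + 1) / (2*10) mod 19 = 16
x3 = s^2 - 2 x1 mod 19 = 16^2 - 2*10 = 8
y3 = s (x1 - x3) - y1 mod 19 = 16 * (10 - 8) - 10 = 3

2P = (8, 3)


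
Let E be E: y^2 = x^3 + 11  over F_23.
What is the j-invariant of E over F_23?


Delta = -16(4 a^3 + 27 b^2) mod 23 = 7
-1728 * (4 a)^3 = -1728 * (4*0)^3 mod 23 = 0
j = 0 * 7^(-1) mod 23 = 0

j = 0 (mod 23)


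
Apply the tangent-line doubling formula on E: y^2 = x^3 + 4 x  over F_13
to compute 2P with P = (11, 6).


Doubling: s = (3 x1^2 + a) / (2 y1)
s = (3*11^2 + 4) / (2*6) mod 13 = 10
x3 = s^2 - 2 x1 mod 13 = 10^2 - 2*11 = 0
y3 = s (x1 - x3) - y1 mod 13 = 10 * (11 - 0) - 6 = 0

2P = (0, 0)


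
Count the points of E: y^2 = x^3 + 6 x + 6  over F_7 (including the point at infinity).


For each x in F_7, count y with y^2 = x^3 + 6 x + 6 mod 7:
  x = 3: RHS = 2, y in [3, 4]  -> 2 point(s)
  x = 5: RHS = 0, y in [0]  -> 1 point(s)
Affine points: 3. Add the point at infinity: total = 4.

#E(F_7) = 4


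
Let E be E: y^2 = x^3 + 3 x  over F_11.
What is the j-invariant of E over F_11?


Delta = -16(4 a^3 + 27 b^2) mod 11 = 10
-1728 * (4 a)^3 = -1728 * (4*3)^3 mod 11 = 10
j = 10 * 10^(-1) mod 11 = 1

j = 1 (mod 11)


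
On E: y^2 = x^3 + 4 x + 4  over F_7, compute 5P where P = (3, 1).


k = 5 = 101_2 (binary, LSB first: 101)
Double-and-add from P = (3, 1):
  bit 0 = 1: acc = O + (3, 1) = (3, 1)
  bit 1 = 0: acc unchanged = (3, 1)
  bit 2 = 1: acc = (3, 1) + (1, 3) = (4, 0)

5P = (4, 0)


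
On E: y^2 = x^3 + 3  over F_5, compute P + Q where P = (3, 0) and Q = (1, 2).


P != Q, so use the chord formula.
s = (y2 - y1) / (x2 - x1) = (2) / (3) mod 5 = 4
x3 = s^2 - x1 - x2 mod 5 = 4^2 - 3 - 1 = 2
y3 = s (x1 - x3) - y1 mod 5 = 4 * (3 - 2) - 0 = 4

P + Q = (2, 4)


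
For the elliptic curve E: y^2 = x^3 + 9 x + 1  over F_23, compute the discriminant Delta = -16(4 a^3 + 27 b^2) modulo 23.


4 a^3 + 27 b^2 = 4*9^3 + 27*1^2 = 2916 + 27 = 2943
Delta = -16 * (2943) = -47088
Delta mod 23 = 16

Delta = 16 (mod 23)


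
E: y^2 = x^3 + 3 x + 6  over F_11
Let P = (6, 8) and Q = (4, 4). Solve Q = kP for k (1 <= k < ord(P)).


Enumerate multiples of P until we hit Q = (4, 4):
  1P = (6, 8)
  2P = (3, 8)
  3P = (2, 3)
  4P = (8, 6)
  5P = (9, 6)
  6P = (5, 6)
  7P = (4, 7)
  8P = (4, 4)
Match found at i = 8.

k = 8


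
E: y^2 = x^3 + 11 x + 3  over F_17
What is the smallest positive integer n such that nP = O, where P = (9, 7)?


Compute successive multiples of P until we hit O:
  1P = (9, 7)
  2P = (1, 7)
  3P = (7, 10)
  4P = (16, 12)
  5P = (5, 8)
  6P = (2, 4)
  7P = (10, 12)
  8P = (6, 8)
  ... (continuing to 21P)
  21P = O

ord(P) = 21


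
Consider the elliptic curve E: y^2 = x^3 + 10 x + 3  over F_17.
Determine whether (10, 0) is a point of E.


Check whether y^2 = x^3 + 10 x + 3 (mod 17) for (x, y) = (10, 0).
LHS: y^2 = 0^2 mod 17 = 0
RHS: x^3 + 10 x + 3 = 10^3 + 10*10 + 3 mod 17 = 15
LHS != RHS

No, not on the curve


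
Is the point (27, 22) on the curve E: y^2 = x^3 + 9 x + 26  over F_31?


Check whether y^2 = x^3 + 9 x + 26 (mod 31) for (x, y) = (27, 22).
LHS: y^2 = 22^2 mod 31 = 19
RHS: x^3 + 9 x + 26 = 27^3 + 9*27 + 26 mod 31 = 19
LHS = RHS

Yes, on the curve


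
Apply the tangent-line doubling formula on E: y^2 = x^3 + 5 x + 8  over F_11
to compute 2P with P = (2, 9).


Doubling: s = (3 x1^2 + a) / (2 y1)
s = (3*2^2 + 5) / (2*9) mod 11 = 4
x3 = s^2 - 2 x1 mod 11 = 4^2 - 2*2 = 1
y3 = s (x1 - x3) - y1 mod 11 = 4 * (2 - 1) - 9 = 6

2P = (1, 6)


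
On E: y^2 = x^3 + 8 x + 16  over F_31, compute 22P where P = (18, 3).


k = 22 = 10110_2 (binary, LSB first: 01101)
Double-and-add from P = (18, 3):
  bit 0 = 0: acc unchanged = O
  bit 1 = 1: acc = O + (30, 21) = (30, 21)
  bit 2 = 1: acc = (30, 21) + (3, 6) = (14, 12)
  bit 3 = 0: acc unchanged = (14, 12)
  bit 4 = 1: acc = (14, 12) + (2, 28) = (3, 25)

22P = (3, 25)


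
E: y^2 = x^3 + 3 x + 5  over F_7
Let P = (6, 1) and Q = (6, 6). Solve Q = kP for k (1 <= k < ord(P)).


Enumerate multiples of P until we hit Q = (6, 6):
  1P = (6, 1)
  2P = (4, 5)
  3P = (1, 3)
  4P = (1, 4)
  5P = (4, 2)
  6P = (6, 6)
Match found at i = 6.

k = 6


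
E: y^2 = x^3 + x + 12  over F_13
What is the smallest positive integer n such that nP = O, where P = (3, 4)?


Compute successive multiples of P until we hit O:
  1P = (3, 4)
  2P = (3, 9)
  3P = O

ord(P) = 3


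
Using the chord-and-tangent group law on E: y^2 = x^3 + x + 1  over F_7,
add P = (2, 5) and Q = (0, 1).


P != Q, so use the chord formula.
s = (y2 - y1) / (x2 - x1) = (3) / (5) mod 7 = 2
x3 = s^2 - x1 - x2 mod 7 = 2^2 - 2 - 0 = 2
y3 = s (x1 - x3) - y1 mod 7 = 2 * (2 - 2) - 5 = 2

P + Q = (2, 2)


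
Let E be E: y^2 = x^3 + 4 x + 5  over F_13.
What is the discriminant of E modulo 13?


4 a^3 + 27 b^2 = 4*4^3 + 27*5^2 = 256 + 675 = 931
Delta = -16 * (931) = -14896
Delta mod 13 = 2

Delta = 2 (mod 13)


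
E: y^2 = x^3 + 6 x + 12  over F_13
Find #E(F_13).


For each x in F_13, count y with y^2 = x^3 + 6 x + 12 mod 13:
  x = 0: RHS = 12, y in [5, 8]  -> 2 point(s)
  x = 4: RHS = 9, y in [3, 10]  -> 2 point(s)
  x = 6: RHS = 4, y in [2, 11]  -> 2 point(s)
  x = 8: RHS = 0, y in [0]  -> 1 point(s)
Affine points: 7. Add the point at infinity: total = 8.

#E(F_13) = 8


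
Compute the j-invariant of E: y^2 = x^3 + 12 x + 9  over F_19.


Delta = -16(4 a^3 + 27 b^2) mod 19 = 13
-1728 * (4 a)^3 = -1728 * (4*12)^3 mod 19 = 12
j = 12 * 13^(-1) mod 19 = 17

j = 17 (mod 19)


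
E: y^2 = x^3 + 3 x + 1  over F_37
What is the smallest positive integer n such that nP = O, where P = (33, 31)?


Compute successive multiples of P until we hit O:
  1P = (33, 31)
  2P = (33, 6)
  3P = O

ord(P) = 3


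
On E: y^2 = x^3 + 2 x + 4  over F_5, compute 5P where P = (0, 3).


k = 5 = 101_2 (binary, LSB first: 101)
Double-and-add from P = (0, 3):
  bit 0 = 1: acc = O + (0, 3) = (0, 3)
  bit 1 = 0: acc unchanged = (0, 3)
  bit 2 = 1: acc = (0, 3) + (2, 1) = (4, 1)

5P = (4, 1)


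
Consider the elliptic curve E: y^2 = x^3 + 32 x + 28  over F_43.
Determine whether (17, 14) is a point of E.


Check whether y^2 = x^3 + 32 x + 28 (mod 43) for (x, y) = (17, 14).
LHS: y^2 = 14^2 mod 43 = 24
RHS: x^3 + 32 x + 28 = 17^3 + 32*17 + 28 mod 43 = 24
LHS = RHS

Yes, on the curve


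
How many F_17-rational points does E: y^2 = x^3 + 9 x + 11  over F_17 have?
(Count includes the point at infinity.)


For each x in F_17, count y with y^2 = x^3 + 9 x + 11 mod 17:
  x = 1: RHS = 4, y in [2, 15]  -> 2 point(s)
  x = 4: RHS = 9, y in [3, 14]  -> 2 point(s)
  x = 6: RHS = 9, y in [3, 14]  -> 2 point(s)
  x = 7: RHS = 9, y in [3, 14]  -> 2 point(s)
  x = 8: RHS = 0, y in [0]  -> 1 point(s)
  x = 10: RHS = 13, y in [8, 9]  -> 2 point(s)
  x = 11: RHS = 13, y in [8, 9]  -> 2 point(s)
  x = 13: RHS = 13, y in [8, 9]  -> 2 point(s)
  x = 14: RHS = 8, y in [5, 12]  -> 2 point(s)
  x = 15: RHS = 2, y in [6, 11]  -> 2 point(s)
  x = 16: RHS = 1, y in [1, 16]  -> 2 point(s)
Affine points: 21. Add the point at infinity: total = 22.

#E(F_17) = 22


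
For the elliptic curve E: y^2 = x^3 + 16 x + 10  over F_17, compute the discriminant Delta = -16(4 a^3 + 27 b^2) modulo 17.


4 a^3 + 27 b^2 = 4*16^3 + 27*10^2 = 16384 + 2700 = 19084
Delta = -16 * (19084) = -305344
Delta mod 17 = 10

Delta = 10 (mod 17)


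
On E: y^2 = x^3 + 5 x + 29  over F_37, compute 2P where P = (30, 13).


Doubling: s = (3 x1^2 + a) / (2 y1)
s = (3*30^2 + 5) / (2*13) mod 37 = 3
x3 = s^2 - 2 x1 mod 37 = 3^2 - 2*30 = 23
y3 = s (x1 - x3) - y1 mod 37 = 3 * (30 - 23) - 13 = 8

2P = (23, 8)


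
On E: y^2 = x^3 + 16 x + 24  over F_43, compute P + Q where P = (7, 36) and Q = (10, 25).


P != Q, so use the chord formula.
s = (y2 - y1) / (x2 - x1) = (32) / (3) mod 43 = 25
x3 = s^2 - x1 - x2 mod 43 = 25^2 - 7 - 10 = 6
y3 = s (x1 - x3) - y1 mod 43 = 25 * (7 - 6) - 36 = 32

P + Q = (6, 32)


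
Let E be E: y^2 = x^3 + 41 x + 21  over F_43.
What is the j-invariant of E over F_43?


Delta = -16(4 a^3 + 27 b^2) mod 43 = 17
-1728 * (4 a)^3 = -1728 * (4*41)^3 mod 43 = 11
j = 11 * 17^(-1) mod 43 = 31

j = 31 (mod 43)


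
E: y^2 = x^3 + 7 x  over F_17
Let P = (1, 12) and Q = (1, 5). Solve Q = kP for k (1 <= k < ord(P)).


Enumerate multiples of P until we hit Q = (1, 5):
  1P = (1, 12)
  2P = (16, 3)
  3P = (16, 14)
  4P = (1, 5)
Match found at i = 4.

k = 4


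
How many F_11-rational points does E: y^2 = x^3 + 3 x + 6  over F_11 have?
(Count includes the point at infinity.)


For each x in F_11, count y with y^2 = x^3 + 3 x + 6 mod 11:
  x = 2: RHS = 9, y in [3, 8]  -> 2 point(s)
  x = 3: RHS = 9, y in [3, 8]  -> 2 point(s)
  x = 4: RHS = 5, y in [4, 7]  -> 2 point(s)
  x = 5: RHS = 3, y in [5, 6]  -> 2 point(s)
  x = 6: RHS = 9, y in [3, 8]  -> 2 point(s)
  x = 8: RHS = 3, y in [5, 6]  -> 2 point(s)
  x = 9: RHS = 3, y in [5, 6]  -> 2 point(s)
Affine points: 14. Add the point at infinity: total = 15.

#E(F_11) = 15


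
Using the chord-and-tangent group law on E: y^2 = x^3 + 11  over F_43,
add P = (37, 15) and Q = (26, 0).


P != Q, so use the chord formula.
s = (y2 - y1) / (x2 - x1) = (28) / (32) mod 43 = 17
x3 = s^2 - x1 - x2 mod 43 = 17^2 - 37 - 26 = 11
y3 = s (x1 - x3) - y1 mod 43 = 17 * (37 - 11) - 15 = 40

P + Q = (11, 40)


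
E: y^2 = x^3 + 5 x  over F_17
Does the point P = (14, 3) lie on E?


Check whether y^2 = x^3 + 5 x + 0 (mod 17) for (x, y) = (14, 3).
LHS: y^2 = 3^2 mod 17 = 9
RHS: x^3 + 5 x + 0 = 14^3 + 5*14 + 0 mod 17 = 9
LHS = RHS

Yes, on the curve


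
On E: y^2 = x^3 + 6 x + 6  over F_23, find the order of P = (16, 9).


Compute successive multiples of P until we hit O:
  1P = (16, 9)
  2P = (0, 12)
  3P = (10, 10)
  4P = (13, 2)
  5P = (2, 16)
  6P = (11, 0)
  7P = (2, 7)
  8P = (13, 21)
  ... (continuing to 12P)
  12P = O

ord(P) = 12


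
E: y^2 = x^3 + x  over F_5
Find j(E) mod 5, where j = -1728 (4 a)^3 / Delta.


Delta = -16(4 a^3 + 27 b^2) mod 5 = 1
-1728 * (4 a)^3 = -1728 * (4*1)^3 mod 5 = 3
j = 3 * 1^(-1) mod 5 = 3

j = 3 (mod 5)


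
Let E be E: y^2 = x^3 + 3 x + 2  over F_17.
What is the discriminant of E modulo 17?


4 a^3 + 27 b^2 = 4*3^3 + 27*2^2 = 108 + 108 = 216
Delta = -16 * (216) = -3456
Delta mod 17 = 12

Delta = 12 (mod 17)


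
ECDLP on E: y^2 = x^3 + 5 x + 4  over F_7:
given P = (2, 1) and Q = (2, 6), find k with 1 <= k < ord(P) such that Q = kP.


Enumerate multiples of P until we hit Q = (2, 6):
  1P = (2, 1)
  2P = (0, 2)
  3P = (0, 5)
  4P = (2, 6)
Match found at i = 4.

k = 4


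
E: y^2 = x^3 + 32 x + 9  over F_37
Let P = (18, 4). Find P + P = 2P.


Doubling: s = (3 x1^2 + a) / (2 y1)
s = (3*18^2 + 32) / (2*4) mod 37 = 33
x3 = s^2 - 2 x1 mod 37 = 33^2 - 2*18 = 17
y3 = s (x1 - x3) - y1 mod 37 = 33 * (18 - 17) - 4 = 29

2P = (17, 29)


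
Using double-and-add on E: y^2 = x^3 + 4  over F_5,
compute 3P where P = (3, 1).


k = 3 = 11_2 (binary, LSB first: 11)
Double-and-add from P = (3, 1):
  bit 0 = 1: acc = O + (3, 1) = (3, 1)
  bit 1 = 1: acc = (3, 1) + (0, 2) = (1, 0)

3P = (1, 0)


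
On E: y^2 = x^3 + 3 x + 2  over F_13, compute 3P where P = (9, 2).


k = 3 = 11_2 (binary, LSB first: 11)
Double-and-add from P = (9, 2):
  bit 0 = 1: acc = O + (9, 2) = (9, 2)
  bit 1 = 1: acc = (9, 2) + (4, 0) = (9, 11)

3P = (9, 11)


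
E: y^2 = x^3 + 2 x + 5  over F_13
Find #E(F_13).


For each x in F_13, count y with y^2 = x^3 + 2 x + 5 mod 13:
  x = 2: RHS = 4, y in [2, 11]  -> 2 point(s)
  x = 3: RHS = 12, y in [5, 8]  -> 2 point(s)
  x = 4: RHS = 12, y in [5, 8]  -> 2 point(s)
  x = 5: RHS = 10, y in [6, 7]  -> 2 point(s)
  x = 6: RHS = 12, y in [5, 8]  -> 2 point(s)
  x = 8: RHS = 0, y in [0]  -> 1 point(s)
Affine points: 11. Add the point at infinity: total = 12.

#E(F_13) = 12


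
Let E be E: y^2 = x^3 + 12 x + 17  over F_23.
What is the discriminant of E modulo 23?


4 a^3 + 27 b^2 = 4*12^3 + 27*17^2 = 6912 + 7803 = 14715
Delta = -16 * (14715) = -235440
Delta mod 23 = 11

Delta = 11 (mod 23)


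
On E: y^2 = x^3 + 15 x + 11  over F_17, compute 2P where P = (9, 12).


Doubling: s = (3 x1^2 + a) / (2 y1)
s = (3*9^2 + 15) / (2*12) mod 17 = 15
x3 = s^2 - 2 x1 mod 17 = 15^2 - 2*9 = 3
y3 = s (x1 - x3) - y1 mod 17 = 15 * (9 - 3) - 12 = 10

2P = (3, 10)


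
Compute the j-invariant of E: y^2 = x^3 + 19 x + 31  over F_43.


Delta = -16(4 a^3 + 27 b^2) mod 43 = 24
-1728 * (4 a)^3 = -1728 * (4*19)^3 mod 43 = 2
j = 2 * 24^(-1) mod 43 = 18

j = 18 (mod 43)


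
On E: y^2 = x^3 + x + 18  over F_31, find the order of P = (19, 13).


Compute successive multiples of P until we hit O:
  1P = (19, 13)
  2P = (29, 16)
  3P = (2, 20)
  4P = (18, 3)
  5P = (1, 12)
  6P = (0, 7)
  7P = (20, 3)
  8P = (30, 4)
  ... (continuing to 30P)
  30P = O

ord(P) = 30


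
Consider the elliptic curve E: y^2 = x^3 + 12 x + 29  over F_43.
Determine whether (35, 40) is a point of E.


Check whether y^2 = x^3 + 12 x + 29 (mod 43) for (x, y) = (35, 40).
LHS: y^2 = 40^2 mod 43 = 9
RHS: x^3 + 12 x + 29 = 35^3 + 12*35 + 29 mod 43 = 23
LHS != RHS

No, not on the curve


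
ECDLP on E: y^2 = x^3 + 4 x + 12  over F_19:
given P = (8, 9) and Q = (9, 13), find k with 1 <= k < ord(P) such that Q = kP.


Enumerate multiples of P until we hit Q = (9, 13):
  1P = (8, 9)
  2P = (1, 6)
  3P = (16, 12)
  4P = (18, 11)
  5P = (9, 6)
  6P = (11, 0)
  7P = (9, 13)
Match found at i = 7.

k = 7


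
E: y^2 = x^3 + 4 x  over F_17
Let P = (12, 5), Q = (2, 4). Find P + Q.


P != Q, so use the chord formula.
s = (y2 - y1) / (x2 - x1) = (16) / (7) mod 17 = 12
x3 = s^2 - x1 - x2 mod 17 = 12^2 - 12 - 2 = 11
y3 = s (x1 - x3) - y1 mod 17 = 12 * (12 - 11) - 5 = 7

P + Q = (11, 7)


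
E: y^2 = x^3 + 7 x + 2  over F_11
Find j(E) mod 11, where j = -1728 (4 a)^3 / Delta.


Delta = -16(4 a^3 + 27 b^2) mod 11 = 3
-1728 * (4 a)^3 = -1728 * (4*7)^3 mod 11 = 4
j = 4 * 3^(-1) mod 11 = 5

j = 5 (mod 11)


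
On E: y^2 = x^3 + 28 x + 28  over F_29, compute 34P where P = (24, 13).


k = 34 = 100010_2 (binary, LSB first: 010001)
Double-and-add from P = (24, 13):
  bit 0 = 0: acc unchanged = O
  bit 1 = 1: acc = O + (3, 20) = (3, 20)
  bit 2 = 0: acc unchanged = (3, 20)
  bit 3 = 0: acc unchanged = (3, 20)
  bit 4 = 0: acc unchanged = (3, 20)
  bit 5 = 1: acc = (3, 20) + (20, 27) = (15, 16)

34P = (15, 16)


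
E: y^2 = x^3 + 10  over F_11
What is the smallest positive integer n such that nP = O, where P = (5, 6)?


Compute successive multiples of P until we hit O:
  1P = (5, 6)
  2P = (5, 5)
  3P = O

ord(P) = 3


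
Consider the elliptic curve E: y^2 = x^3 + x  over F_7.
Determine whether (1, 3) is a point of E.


Check whether y^2 = x^3 + 1 x + 0 (mod 7) for (x, y) = (1, 3).
LHS: y^2 = 3^2 mod 7 = 2
RHS: x^3 + 1 x + 0 = 1^3 + 1*1 + 0 mod 7 = 2
LHS = RHS

Yes, on the curve


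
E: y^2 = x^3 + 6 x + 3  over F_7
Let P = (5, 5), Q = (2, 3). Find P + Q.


P != Q, so use the chord formula.
s = (y2 - y1) / (x2 - x1) = (5) / (4) mod 7 = 3
x3 = s^2 - x1 - x2 mod 7 = 3^2 - 5 - 2 = 2
y3 = s (x1 - x3) - y1 mod 7 = 3 * (5 - 2) - 5 = 4

P + Q = (2, 4)


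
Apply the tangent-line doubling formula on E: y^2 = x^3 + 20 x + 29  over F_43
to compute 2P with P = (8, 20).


Doubling: s = (3 x1^2 + a) / (2 y1)
s = (3*8^2 + 20) / (2*20) mod 43 = 1
x3 = s^2 - 2 x1 mod 43 = 1^2 - 2*8 = 28
y3 = s (x1 - x3) - y1 mod 43 = 1 * (8 - 28) - 20 = 3

2P = (28, 3)


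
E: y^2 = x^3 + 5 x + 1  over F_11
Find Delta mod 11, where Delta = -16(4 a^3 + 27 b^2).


4 a^3 + 27 b^2 = 4*5^3 + 27*1^2 = 500 + 27 = 527
Delta = -16 * (527) = -8432
Delta mod 11 = 5

Delta = 5 (mod 11)


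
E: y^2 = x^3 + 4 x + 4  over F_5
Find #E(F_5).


For each x in F_5, count y with y^2 = x^3 + 4 x + 4 mod 5:
  x = 0: RHS = 4, y in [2, 3]  -> 2 point(s)
  x = 1: RHS = 4, y in [2, 3]  -> 2 point(s)
  x = 2: RHS = 0, y in [0]  -> 1 point(s)
  x = 4: RHS = 4, y in [2, 3]  -> 2 point(s)
Affine points: 7. Add the point at infinity: total = 8.

#E(F_5) = 8


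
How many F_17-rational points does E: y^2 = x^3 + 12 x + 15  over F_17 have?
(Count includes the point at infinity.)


For each x in F_17, count y with y^2 = x^3 + 12 x + 15 mod 17:
  x = 0: RHS = 15, y in [7, 10]  -> 2 point(s)
  x = 2: RHS = 13, y in [8, 9]  -> 2 point(s)
  x = 4: RHS = 8, y in [5, 12]  -> 2 point(s)
  x = 5: RHS = 13, y in [8, 9]  -> 2 point(s)
  x = 7: RHS = 0, y in [0]  -> 1 point(s)
  x = 9: RHS = 2, y in [6, 11]  -> 2 point(s)
  x = 10: RHS = 13, y in [8, 9]  -> 2 point(s)
  x = 11: RHS = 16, y in [4, 13]  -> 2 point(s)
  x = 12: RHS = 0, y in [0]  -> 1 point(s)
  x = 15: RHS = 0, y in [0]  -> 1 point(s)
  x = 16: RHS = 2, y in [6, 11]  -> 2 point(s)
Affine points: 19. Add the point at infinity: total = 20.

#E(F_17) = 20


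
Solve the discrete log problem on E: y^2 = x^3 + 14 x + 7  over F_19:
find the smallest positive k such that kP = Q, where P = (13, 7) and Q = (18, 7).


Enumerate multiples of P until we hit Q = (18, 7):
  1P = (13, 7)
  2P = (10, 11)
  3P = (2, 10)
  4P = (8, 2)
  5P = (18, 7)
Match found at i = 5.

k = 5


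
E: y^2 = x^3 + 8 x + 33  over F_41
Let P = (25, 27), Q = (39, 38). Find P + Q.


P != Q, so use the chord formula.
s = (y2 - y1) / (x2 - x1) = (11) / (14) mod 41 = 33
x3 = s^2 - x1 - x2 mod 41 = 33^2 - 25 - 39 = 0
y3 = s (x1 - x3) - y1 mod 41 = 33 * (25 - 0) - 27 = 19

P + Q = (0, 19)


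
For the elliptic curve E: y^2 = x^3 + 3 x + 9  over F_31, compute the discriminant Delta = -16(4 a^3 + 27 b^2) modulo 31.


4 a^3 + 27 b^2 = 4*3^3 + 27*9^2 = 108 + 2187 = 2295
Delta = -16 * (2295) = -36720
Delta mod 31 = 15

Delta = 15 (mod 31)


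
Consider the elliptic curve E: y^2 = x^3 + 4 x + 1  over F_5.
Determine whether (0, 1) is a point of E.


Check whether y^2 = x^3 + 4 x + 1 (mod 5) for (x, y) = (0, 1).
LHS: y^2 = 1^2 mod 5 = 1
RHS: x^3 + 4 x + 1 = 0^3 + 4*0 + 1 mod 5 = 1
LHS = RHS

Yes, on the curve


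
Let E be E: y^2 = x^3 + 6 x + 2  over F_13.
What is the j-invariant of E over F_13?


Delta = -16(4 a^3 + 27 b^2) mod 13 = 9
-1728 * (4 a)^3 = -1728 * (4*6)^3 mod 13 = 5
j = 5 * 9^(-1) mod 13 = 2

j = 2 (mod 13)


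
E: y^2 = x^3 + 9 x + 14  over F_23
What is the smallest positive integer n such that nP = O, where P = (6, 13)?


Compute successive multiples of P until we hit O:
  1P = (6, 13)
  2P = (14, 20)
  3P = (7, 12)
  4P = (11, 15)
  5P = (8, 0)
  6P = (11, 8)
  7P = (7, 11)
  8P = (14, 3)
  ... (continuing to 10P)
  10P = O

ord(P) = 10


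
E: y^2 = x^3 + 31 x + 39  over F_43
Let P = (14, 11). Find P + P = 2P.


Doubling: s = (3 x1^2 + a) / (2 y1)
s = (3*14^2 + 31) / (2*11) mod 43 = 34
x3 = s^2 - 2 x1 mod 43 = 34^2 - 2*14 = 10
y3 = s (x1 - x3) - y1 mod 43 = 34 * (14 - 10) - 11 = 39

2P = (10, 39)


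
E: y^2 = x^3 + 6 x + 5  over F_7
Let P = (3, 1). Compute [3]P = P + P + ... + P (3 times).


k = 3 = 11_2 (binary, LSB first: 11)
Double-and-add from P = (3, 1):
  bit 0 = 1: acc = O + (3, 1) = (3, 1)
  bit 1 = 1: acc = (3, 1) + (2, 5) = (4, 3)

3P = (4, 3)


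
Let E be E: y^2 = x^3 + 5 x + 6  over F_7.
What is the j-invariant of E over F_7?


Delta = -16(4 a^3 + 27 b^2) mod 7 = 3
-1728 * (4 a)^3 = -1728 * (4*5)^3 mod 7 = 6
j = 6 * 3^(-1) mod 7 = 2

j = 2 (mod 7)


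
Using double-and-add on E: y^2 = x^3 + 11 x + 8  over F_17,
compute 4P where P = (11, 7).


k = 4 = 100_2 (binary, LSB first: 001)
Double-and-add from P = (11, 7):
  bit 0 = 0: acc unchanged = O
  bit 1 = 0: acc unchanged = O
  bit 2 = 1: acc = O + (12, 7) = (12, 7)

4P = (12, 7)


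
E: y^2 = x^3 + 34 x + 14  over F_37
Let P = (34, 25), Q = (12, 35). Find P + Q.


P != Q, so use the chord formula.
s = (y2 - y1) / (x2 - x1) = (10) / (15) mod 37 = 13
x3 = s^2 - x1 - x2 mod 37 = 13^2 - 34 - 12 = 12
y3 = s (x1 - x3) - y1 mod 37 = 13 * (34 - 12) - 25 = 2

P + Q = (12, 2)


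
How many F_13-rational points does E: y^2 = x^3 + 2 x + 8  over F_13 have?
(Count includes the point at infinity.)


For each x in F_13, count y with y^2 = x^3 + 2 x + 8 mod 13:
  x = 5: RHS = 0, y in [0]  -> 1 point(s)
  x = 7: RHS = 1, y in [1, 12]  -> 2 point(s)
  x = 8: RHS = 3, y in [4, 9]  -> 2 point(s)
  x = 9: RHS = 1, y in [1, 12]  -> 2 point(s)
  x = 10: RHS = 1, y in [1, 12]  -> 2 point(s)
  x = 11: RHS = 9, y in [3, 10]  -> 2 point(s)
Affine points: 11. Add the point at infinity: total = 12.

#E(F_13) = 12


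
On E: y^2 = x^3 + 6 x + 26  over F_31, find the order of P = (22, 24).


Compute successive multiples of P until we hit O:
  1P = (22, 24)
  2P = (15, 22)
  3P = (8, 11)
  4P = (21, 19)
  5P = (13, 21)
  6P = (3, 3)
  7P = (11, 11)
  8P = (14, 8)
  ... (continuing to 34P)
  34P = O

ord(P) = 34


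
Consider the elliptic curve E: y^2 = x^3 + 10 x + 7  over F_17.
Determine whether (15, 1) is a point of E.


Check whether y^2 = x^3 + 10 x + 7 (mod 17) for (x, y) = (15, 1).
LHS: y^2 = 1^2 mod 17 = 1
RHS: x^3 + 10 x + 7 = 15^3 + 10*15 + 7 mod 17 = 13
LHS != RHS

No, not on the curve


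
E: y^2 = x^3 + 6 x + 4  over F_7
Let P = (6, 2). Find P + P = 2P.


Doubling: s = (3 x1^2 + a) / (2 y1)
s = (3*6^2 + 6) / (2*2) mod 7 = 4
x3 = s^2 - 2 x1 mod 7 = 4^2 - 2*6 = 4
y3 = s (x1 - x3) - y1 mod 7 = 4 * (6 - 4) - 2 = 6

2P = (4, 6)


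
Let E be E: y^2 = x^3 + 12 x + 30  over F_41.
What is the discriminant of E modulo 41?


4 a^3 + 27 b^2 = 4*12^3 + 27*30^2 = 6912 + 24300 = 31212
Delta = -16 * (31212) = -499392
Delta mod 41 = 29

Delta = 29 (mod 41)


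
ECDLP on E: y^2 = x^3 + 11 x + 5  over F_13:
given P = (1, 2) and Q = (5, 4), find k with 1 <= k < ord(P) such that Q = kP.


Enumerate multiples of P until we hit Q = (5, 4):
  1P = (1, 2)
  2P = (7, 3)
  3P = (9, 1)
  4P = (2, 3)
  5P = (11, 1)
  6P = (4, 10)
  7P = (5, 9)
  8P = (6, 12)
  9P = (10, 6)
  10P = (3, 0)
  11P = (10, 7)
  12P = (6, 1)
  13P = (5, 4)
Match found at i = 13.

k = 13


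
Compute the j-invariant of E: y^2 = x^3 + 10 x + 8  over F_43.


Delta = -16(4 a^3 + 27 b^2) mod 43 = 28
-1728 * (4 a)^3 = -1728 * (4*10)^3 mod 43 = 1
j = 1 * 28^(-1) mod 43 = 20

j = 20 (mod 43)


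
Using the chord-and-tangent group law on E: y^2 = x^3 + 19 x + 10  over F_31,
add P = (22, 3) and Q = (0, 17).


P != Q, so use the chord formula.
s = (y2 - y1) / (x2 - x1) = (14) / (9) mod 31 = 5
x3 = s^2 - x1 - x2 mod 31 = 5^2 - 22 - 0 = 3
y3 = s (x1 - x3) - y1 mod 31 = 5 * (22 - 3) - 3 = 30

P + Q = (3, 30)


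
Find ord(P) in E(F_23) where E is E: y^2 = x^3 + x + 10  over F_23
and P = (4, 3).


Compute successive multiples of P until we hit O:
  1P = (4, 3)
  2P = (21, 0)
  3P = (4, 20)
  4P = O

ord(P) = 4


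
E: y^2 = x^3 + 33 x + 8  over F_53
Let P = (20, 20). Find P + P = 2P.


Doubling: s = (3 x1^2 + a) / (2 y1)
s = (3*20^2 + 33) / (2*20) mod 53 = 3
x3 = s^2 - 2 x1 mod 53 = 3^2 - 2*20 = 22
y3 = s (x1 - x3) - y1 mod 53 = 3 * (20 - 22) - 20 = 27

2P = (22, 27)


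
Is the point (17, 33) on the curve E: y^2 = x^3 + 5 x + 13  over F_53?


Check whether y^2 = x^3 + 5 x + 13 (mod 53) for (x, y) = (17, 33).
LHS: y^2 = 33^2 mod 53 = 29
RHS: x^3 + 5 x + 13 = 17^3 + 5*17 + 13 mod 53 = 29
LHS = RHS

Yes, on the curve


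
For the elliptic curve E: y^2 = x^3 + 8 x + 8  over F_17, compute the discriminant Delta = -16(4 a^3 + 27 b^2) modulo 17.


4 a^3 + 27 b^2 = 4*8^3 + 27*8^2 = 2048 + 1728 = 3776
Delta = -16 * (3776) = -60416
Delta mod 17 = 2

Delta = 2 (mod 17)


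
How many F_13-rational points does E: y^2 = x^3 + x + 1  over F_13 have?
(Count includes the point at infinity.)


For each x in F_13, count y with y^2 = x^3 + 1 x + 1 mod 13:
  x = 0: RHS = 1, y in [1, 12]  -> 2 point(s)
  x = 1: RHS = 3, y in [4, 9]  -> 2 point(s)
  x = 4: RHS = 4, y in [2, 11]  -> 2 point(s)
  x = 5: RHS = 1, y in [1, 12]  -> 2 point(s)
  x = 7: RHS = 0, y in [0]  -> 1 point(s)
  x = 8: RHS = 1, y in [1, 12]  -> 2 point(s)
  x = 10: RHS = 10, y in [6, 7]  -> 2 point(s)
  x = 11: RHS = 4, y in [2, 11]  -> 2 point(s)
  x = 12: RHS = 12, y in [5, 8]  -> 2 point(s)
Affine points: 17. Add the point at infinity: total = 18.

#E(F_13) = 18


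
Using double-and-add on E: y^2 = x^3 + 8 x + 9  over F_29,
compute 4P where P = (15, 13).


k = 4 = 100_2 (binary, LSB first: 001)
Double-and-add from P = (15, 13):
  bit 0 = 0: acc unchanged = O
  bit 1 = 0: acc unchanged = O
  bit 2 = 1: acc = O + (0, 3) = (0, 3)

4P = (0, 3)


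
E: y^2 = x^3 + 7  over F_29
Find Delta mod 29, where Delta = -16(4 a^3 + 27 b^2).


4 a^3 + 27 b^2 = 4*0^3 + 27*7^2 = 0 + 1323 = 1323
Delta = -16 * (1323) = -21168
Delta mod 29 = 2

Delta = 2 (mod 29)


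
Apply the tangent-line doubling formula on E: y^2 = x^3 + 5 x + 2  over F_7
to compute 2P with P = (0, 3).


Doubling: s = (3 x1^2 + a) / (2 y1)
s = (3*0^2 + 5) / (2*3) mod 7 = 2
x3 = s^2 - 2 x1 mod 7 = 2^2 - 2*0 = 4
y3 = s (x1 - x3) - y1 mod 7 = 2 * (0 - 4) - 3 = 3

2P = (4, 3)


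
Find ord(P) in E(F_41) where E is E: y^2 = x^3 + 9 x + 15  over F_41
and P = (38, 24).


Compute successive multiples of P until we hit O:
  1P = (38, 24)
  2P = (4, 22)
  3P = (20, 6)
  4P = (25, 30)
  5P = (18, 33)
  6P = (22, 18)
  7P = (1, 36)
  8P = (11, 16)
  ... (continuing to 26P)
  26P = O

ord(P) = 26
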